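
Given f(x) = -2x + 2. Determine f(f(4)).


f(4) = -6
f(-6) = 14

14


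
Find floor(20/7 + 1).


20/7 = 2.8571
2.8571 + 1 = 3.8571
floor(3.8571) = 3

3


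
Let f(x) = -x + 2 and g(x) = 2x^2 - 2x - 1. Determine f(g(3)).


g(3) = 11
f(11) = -9

-9


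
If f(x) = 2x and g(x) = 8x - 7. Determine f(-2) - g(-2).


f(-2) = -4
g(-2) = -23
Difference = 19

19


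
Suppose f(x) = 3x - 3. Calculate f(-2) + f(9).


f(-2) = -9
f(9) = 24
Sum = 15

15


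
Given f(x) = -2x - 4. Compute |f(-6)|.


f(-6) = 8
|8| = 8

8


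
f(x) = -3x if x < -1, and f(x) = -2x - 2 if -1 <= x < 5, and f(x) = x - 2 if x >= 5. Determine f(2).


2 satisfies -1 <= x < 5
f(2) = -6

-6


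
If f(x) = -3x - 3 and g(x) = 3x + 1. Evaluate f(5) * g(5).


-288


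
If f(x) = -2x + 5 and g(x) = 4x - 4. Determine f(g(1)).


g(1) = 0
f(0) = 5

5


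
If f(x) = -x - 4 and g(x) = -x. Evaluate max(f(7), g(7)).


f(7) = -11
g(7) = -7
max = -7

-7


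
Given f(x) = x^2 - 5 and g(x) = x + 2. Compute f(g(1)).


g(1) = 3
f(3) = 1*(3)^2 - 5 = 4

4


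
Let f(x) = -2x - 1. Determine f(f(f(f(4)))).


f(4) = -9
f(-9) = 17
f(17) = -35
f(-35) = 69

69


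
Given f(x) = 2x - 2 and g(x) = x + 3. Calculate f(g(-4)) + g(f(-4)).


f(g(-4)) = -4
g(f(-4)) = -7
Sum = -11

-11


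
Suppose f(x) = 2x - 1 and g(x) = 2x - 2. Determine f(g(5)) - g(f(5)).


f(g(5)) = 15
g(f(5)) = 16
Difference = -1

-1


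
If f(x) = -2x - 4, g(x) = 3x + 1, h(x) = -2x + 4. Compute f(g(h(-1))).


h(-1) = 6
g(6) = 19
f(19) = -42

-42


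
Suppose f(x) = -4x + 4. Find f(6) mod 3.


f(6) = -20
-20 mod 3 = 1

1


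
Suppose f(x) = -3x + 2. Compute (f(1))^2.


1


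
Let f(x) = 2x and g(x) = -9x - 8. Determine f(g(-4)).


g(-4) = 28
f(28) = 56

56


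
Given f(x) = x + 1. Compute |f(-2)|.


1


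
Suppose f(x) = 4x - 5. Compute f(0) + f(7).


f(0) = -5
f(7) = 23
Sum = 18

18


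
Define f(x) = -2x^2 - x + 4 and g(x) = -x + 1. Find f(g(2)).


g(2) = -1
f(-1) = (-2)*(-1)^2 - 1*(-1) + 4 = 3

3


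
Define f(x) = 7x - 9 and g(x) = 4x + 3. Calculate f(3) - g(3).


f(3) = 12
g(3) = 15
Difference = -3

-3


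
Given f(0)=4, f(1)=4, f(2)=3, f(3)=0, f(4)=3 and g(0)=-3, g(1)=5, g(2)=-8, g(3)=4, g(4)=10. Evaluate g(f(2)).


f(2) = 3
g(3) = 4

4


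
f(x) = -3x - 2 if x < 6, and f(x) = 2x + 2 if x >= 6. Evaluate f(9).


9 satisfies x >= 6
f(9) = 20

20


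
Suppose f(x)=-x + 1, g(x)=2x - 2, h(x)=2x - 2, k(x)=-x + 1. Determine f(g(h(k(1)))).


k(1) = 0
h(0) = -2
g(-2) = -6
f(-6) = 7

7


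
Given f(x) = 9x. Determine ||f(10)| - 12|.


f(10) = 90
|90| = 90
|90 - 12| = 78

78


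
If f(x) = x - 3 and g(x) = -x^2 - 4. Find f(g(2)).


g(2) = -8
f(-8) = -11

-11


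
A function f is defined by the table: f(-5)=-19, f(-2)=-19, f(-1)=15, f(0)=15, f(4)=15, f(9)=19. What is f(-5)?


Reading from the table at x = -5

-19


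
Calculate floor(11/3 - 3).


11/3 = 3.6667
3.6667 - 3 = 0.6667
floor(0.6667) = 0

0


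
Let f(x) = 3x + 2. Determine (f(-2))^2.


16


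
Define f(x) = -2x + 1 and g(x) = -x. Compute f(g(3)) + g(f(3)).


f(g(3)) = 7
g(f(3)) = 5
Sum = 12

12


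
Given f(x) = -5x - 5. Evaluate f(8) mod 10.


f(8) = -45
-45 mod 10 = 5

5


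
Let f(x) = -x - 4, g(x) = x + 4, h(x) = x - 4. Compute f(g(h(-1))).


h(-1) = -5
g(-5) = -1
f(-1) = -3

-3


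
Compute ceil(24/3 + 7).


24/3 = 8
8 + 7 = 15
ceil(15) = 15

15


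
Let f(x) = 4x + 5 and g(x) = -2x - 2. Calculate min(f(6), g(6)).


f(6) = 29
g(6) = -14
min = -14

-14


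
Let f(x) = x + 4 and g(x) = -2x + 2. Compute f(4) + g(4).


2


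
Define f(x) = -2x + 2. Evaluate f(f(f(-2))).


f(-2) = 6
f(6) = -10
f(-10) = 22

22


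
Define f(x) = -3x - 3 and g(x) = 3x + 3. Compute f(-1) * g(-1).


f(-1) = 0
g(-1) = 0
Product = 0

0


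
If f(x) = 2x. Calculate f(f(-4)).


f(-4) = -8
f(-8) = -16

-16


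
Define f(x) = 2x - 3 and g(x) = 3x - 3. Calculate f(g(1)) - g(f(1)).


f(g(1)) = -3
g(f(1)) = -6
Difference = 3

3


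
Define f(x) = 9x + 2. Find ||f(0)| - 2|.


f(0) = 2
|2| = 2
|2 - 2| = 0

0


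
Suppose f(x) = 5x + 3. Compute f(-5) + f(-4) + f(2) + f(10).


27


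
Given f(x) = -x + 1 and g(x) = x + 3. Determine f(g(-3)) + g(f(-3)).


8


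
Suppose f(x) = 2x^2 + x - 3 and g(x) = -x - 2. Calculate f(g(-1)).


g(-1) = -1
f(-1) = 2*(-1)^2 + 1*(-1) - 3 = -2

-2


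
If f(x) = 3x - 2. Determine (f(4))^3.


f(4) = 10
(10)^3 = 1000

1000


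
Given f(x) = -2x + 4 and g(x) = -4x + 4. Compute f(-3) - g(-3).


f(-3) = 10
g(-3) = 16
Difference = -6

-6


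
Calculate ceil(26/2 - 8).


26/2 = 13
13 - 8 = 5
ceil(5) = 5

5


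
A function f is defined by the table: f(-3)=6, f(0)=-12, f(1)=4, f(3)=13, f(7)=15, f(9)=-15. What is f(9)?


Reading from the table at x = 9

-15


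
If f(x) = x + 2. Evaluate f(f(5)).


f(5) = 7
f(7) = 9

9


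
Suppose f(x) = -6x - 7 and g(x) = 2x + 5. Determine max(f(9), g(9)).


f(9) = -61
g(9) = 23
max = 23

23


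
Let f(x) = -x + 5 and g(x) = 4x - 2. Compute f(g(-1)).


11


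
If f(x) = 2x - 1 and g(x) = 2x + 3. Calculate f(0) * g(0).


-3


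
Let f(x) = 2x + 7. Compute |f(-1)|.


f(-1) = 5
|5| = 5

5


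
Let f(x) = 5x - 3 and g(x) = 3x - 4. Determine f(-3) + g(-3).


f(-3) = -18
g(-3) = -13
Sum = -31

-31


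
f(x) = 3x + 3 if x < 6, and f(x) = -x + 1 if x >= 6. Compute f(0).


0 satisfies x < 6
f(0) = 3

3


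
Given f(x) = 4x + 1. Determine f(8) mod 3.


f(8) = 33
33 mod 3 = 0

0


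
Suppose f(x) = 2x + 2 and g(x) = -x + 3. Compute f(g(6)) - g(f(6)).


f(g(6)) = -4
g(f(6)) = -11
Difference = 7

7


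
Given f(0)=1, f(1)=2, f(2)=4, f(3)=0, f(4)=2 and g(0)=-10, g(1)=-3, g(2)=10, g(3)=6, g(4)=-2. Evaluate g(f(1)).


f(1) = 2
g(2) = 10

10


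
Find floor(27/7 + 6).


27/7 = 3.8571
3.8571 + 6 = 9.8571
floor(9.8571) = 9

9


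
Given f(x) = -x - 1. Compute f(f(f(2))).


f(2) = -3
f(-3) = 2
f(2) = -3

-3


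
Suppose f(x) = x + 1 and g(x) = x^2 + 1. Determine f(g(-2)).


g(-2) = 5
f(5) = 6

6


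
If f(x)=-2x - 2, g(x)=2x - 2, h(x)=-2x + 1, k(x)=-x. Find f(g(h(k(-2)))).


k(-2) = 2
h(2) = -3
g(-3) = -8
f(-8) = 14

14


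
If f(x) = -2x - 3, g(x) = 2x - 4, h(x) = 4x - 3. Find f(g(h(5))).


-63


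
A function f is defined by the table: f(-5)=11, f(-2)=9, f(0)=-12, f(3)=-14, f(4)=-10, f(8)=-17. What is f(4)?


Reading from the table at x = 4

-10


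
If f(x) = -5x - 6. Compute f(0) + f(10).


f(0) = -6
f(10) = -56
Sum = -62

-62


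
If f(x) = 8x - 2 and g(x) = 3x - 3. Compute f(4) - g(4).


f(4) = 30
g(4) = 9
Difference = 21

21


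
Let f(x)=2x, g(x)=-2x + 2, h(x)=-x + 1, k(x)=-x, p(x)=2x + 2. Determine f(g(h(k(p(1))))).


p(1) = 4
k(4) = -4
h(-4) = 5
g(5) = -8
f(-8) = -16

-16


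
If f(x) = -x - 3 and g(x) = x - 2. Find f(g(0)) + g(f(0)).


f(g(0)) = -1
g(f(0)) = -5
Sum = -6

-6


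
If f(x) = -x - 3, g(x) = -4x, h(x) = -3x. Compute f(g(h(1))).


h(1) = -3
g(-3) = 12
f(12) = -15

-15


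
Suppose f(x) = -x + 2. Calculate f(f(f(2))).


f(2) = 0
f(0) = 2
f(2) = 0

0


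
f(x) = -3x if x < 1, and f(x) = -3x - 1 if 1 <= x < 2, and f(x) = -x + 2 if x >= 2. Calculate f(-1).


-1 satisfies x < 1
f(-1) = 3

3


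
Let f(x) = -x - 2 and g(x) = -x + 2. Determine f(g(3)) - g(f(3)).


f(g(3)) = -1
g(f(3)) = 7
Difference = -8

-8


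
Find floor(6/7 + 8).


6/7 = 0.8571
0.8571 + 8 = 8.8571
floor(8.8571) = 8

8


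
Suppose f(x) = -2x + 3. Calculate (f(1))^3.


f(1) = 1
(1)^3 = 1

1


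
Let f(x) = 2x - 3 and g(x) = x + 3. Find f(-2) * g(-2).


-7


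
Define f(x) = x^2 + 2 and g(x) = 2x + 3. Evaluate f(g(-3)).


g(-3) = -3
f(-3) = 1*(-3)^2 + 2 = 11

11


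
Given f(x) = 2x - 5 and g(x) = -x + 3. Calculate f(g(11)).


g(11) = -8
f(-8) = -21

-21


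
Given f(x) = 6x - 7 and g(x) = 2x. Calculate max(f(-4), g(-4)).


f(-4) = -31
g(-4) = -8
max = -8

-8


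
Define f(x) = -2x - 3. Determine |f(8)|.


f(8) = -19
|-19| = 19

19


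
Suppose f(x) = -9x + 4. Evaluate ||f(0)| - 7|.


f(0) = 4
|4| = 4
|4 - 7| = 3

3


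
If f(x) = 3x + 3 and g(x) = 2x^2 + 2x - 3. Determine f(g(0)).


-6


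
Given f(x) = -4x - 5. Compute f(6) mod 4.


f(6) = -29
-29 mod 4 = 3

3


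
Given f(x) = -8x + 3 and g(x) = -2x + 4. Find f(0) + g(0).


f(0) = 3
g(0) = 4
Sum = 7

7


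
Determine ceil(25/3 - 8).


25/3 = 8.3333
8.3333 - 8 = 0.3333
ceil(0.3333) = 1

1


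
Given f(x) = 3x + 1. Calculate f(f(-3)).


-23


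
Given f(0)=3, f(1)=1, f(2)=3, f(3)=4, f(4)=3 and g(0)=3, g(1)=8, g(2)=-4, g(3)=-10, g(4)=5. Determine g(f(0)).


f(0) = 3
g(3) = -10

-10


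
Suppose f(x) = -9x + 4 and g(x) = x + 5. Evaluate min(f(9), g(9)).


f(9) = -77
g(9) = 14
min = -77

-77


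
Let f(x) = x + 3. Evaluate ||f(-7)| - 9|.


5


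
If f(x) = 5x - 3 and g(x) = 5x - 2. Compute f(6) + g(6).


f(6) = 27
g(6) = 28
Sum = 55

55


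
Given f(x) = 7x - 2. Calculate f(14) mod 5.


1


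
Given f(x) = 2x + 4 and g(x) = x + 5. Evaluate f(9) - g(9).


f(9) = 22
g(9) = 14
Difference = 8

8


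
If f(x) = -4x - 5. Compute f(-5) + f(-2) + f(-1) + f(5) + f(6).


-37


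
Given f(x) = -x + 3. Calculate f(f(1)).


f(1) = 2
f(2) = 1

1


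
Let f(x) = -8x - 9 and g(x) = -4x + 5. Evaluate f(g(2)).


15


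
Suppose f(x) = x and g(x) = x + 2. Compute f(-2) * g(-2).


f(-2) = -2
g(-2) = 0
Product = 0

0


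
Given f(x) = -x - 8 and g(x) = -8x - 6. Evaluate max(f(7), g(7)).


f(7) = -15
g(7) = -62
max = -15

-15


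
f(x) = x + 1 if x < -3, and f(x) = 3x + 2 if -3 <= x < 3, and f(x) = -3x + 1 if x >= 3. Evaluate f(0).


0 satisfies -3 <= x < 3
f(0) = 2

2


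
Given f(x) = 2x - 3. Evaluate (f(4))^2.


25


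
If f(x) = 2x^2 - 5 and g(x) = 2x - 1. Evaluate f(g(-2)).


g(-2) = -5
f(-5) = 2*(-5)^2 - 5 = 45

45


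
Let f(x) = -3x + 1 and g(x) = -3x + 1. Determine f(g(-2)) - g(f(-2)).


f(g(-2)) = -20
g(f(-2)) = -20
Difference = 0

0


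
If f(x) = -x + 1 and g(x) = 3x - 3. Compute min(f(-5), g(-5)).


-18


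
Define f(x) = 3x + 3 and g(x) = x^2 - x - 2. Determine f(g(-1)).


g(-1) = 0
f(0) = 3

3


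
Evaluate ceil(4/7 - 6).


4/7 = 0.5714
0.5714 - 6 = -5.4286
ceil(-5.4286) = -5

-5


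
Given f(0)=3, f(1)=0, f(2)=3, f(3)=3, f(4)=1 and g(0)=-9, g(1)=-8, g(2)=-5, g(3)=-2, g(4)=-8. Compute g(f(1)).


f(1) = 0
g(0) = -9

-9


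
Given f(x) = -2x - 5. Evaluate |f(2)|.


f(2) = -9
|-9| = 9

9


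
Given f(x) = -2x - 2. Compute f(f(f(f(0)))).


10


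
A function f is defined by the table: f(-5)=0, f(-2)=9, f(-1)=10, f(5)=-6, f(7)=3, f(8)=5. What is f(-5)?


Reading from the table at x = -5

0


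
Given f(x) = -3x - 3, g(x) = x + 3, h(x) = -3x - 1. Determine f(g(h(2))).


h(2) = -7
g(-7) = -4
f(-4) = 9

9


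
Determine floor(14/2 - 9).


-2


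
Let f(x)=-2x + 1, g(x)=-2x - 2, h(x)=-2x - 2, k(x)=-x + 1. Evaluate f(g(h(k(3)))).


13


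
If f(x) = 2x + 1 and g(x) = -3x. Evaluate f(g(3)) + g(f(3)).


f(g(3)) = -17
g(f(3)) = -21
Sum = -38

-38


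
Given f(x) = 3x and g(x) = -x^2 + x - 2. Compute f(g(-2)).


g(-2) = -8
f(-8) = -24

-24


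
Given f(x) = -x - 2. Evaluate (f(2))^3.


f(2) = -4
(-4)^3 = -64

-64


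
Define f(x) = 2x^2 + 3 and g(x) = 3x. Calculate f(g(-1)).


g(-1) = -3
f(-3) = 2*(-3)^2 + 3 = 21

21


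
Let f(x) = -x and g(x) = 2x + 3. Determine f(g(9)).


-21


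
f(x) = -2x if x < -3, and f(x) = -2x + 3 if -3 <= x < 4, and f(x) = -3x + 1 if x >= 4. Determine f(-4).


8


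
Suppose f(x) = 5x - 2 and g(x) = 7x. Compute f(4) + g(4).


f(4) = 18
g(4) = 28
Sum = 46

46


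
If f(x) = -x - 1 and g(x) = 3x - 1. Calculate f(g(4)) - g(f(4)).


f(g(4)) = -12
g(f(4)) = -16
Difference = 4

4


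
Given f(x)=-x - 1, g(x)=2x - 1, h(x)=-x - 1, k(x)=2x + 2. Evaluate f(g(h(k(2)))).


k(2) = 6
h(6) = -7
g(-7) = -15
f(-15) = 14

14


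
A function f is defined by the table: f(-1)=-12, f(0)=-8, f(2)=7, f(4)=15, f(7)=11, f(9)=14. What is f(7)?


11


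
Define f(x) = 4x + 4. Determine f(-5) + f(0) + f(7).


f(-5) = -16
f(0) = 4
f(7) = 32
Sum = 20

20


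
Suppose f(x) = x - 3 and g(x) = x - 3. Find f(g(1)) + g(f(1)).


f(g(1)) = -5
g(f(1)) = -5
Sum = -10

-10


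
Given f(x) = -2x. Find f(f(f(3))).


f(3) = -6
f(-6) = 12
f(12) = -24

-24


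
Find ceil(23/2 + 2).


23/2 = 11.5
11.5 + 2 = 13.5
ceil(13.5) = 14

14


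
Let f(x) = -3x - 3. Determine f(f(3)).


33


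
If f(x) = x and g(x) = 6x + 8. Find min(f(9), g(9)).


f(9) = 9
g(9) = 62
min = 9

9


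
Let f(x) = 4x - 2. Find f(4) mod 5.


f(4) = 14
14 mod 5 = 4

4


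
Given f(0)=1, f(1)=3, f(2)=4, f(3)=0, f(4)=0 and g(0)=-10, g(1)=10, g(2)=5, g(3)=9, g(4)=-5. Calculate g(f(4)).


f(4) = 0
g(0) = -10

-10


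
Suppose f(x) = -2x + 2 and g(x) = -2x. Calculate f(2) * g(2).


f(2) = -2
g(2) = -4
Product = 8

8


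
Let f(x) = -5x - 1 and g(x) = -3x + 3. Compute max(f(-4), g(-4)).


f(-4) = 19
g(-4) = 15
max = 19

19


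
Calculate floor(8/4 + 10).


8/4 = 2
2 + 10 = 12
floor(12) = 12

12


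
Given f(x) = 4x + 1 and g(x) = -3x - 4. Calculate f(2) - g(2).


f(2) = 9
g(2) = -10
Difference = 19

19


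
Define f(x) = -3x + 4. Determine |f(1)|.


f(1) = 1
|1| = 1

1


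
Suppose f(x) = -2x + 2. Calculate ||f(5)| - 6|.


f(5) = -8
|-8| = 8
|8 - 6| = 2

2


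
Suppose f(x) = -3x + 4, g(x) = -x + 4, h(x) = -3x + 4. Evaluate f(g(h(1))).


h(1) = 1
g(1) = 3
f(3) = -5

-5


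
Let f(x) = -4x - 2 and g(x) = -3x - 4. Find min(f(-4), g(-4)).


f(-4) = 14
g(-4) = 8
min = 8

8


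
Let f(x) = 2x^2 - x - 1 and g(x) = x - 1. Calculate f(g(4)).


g(4) = 3
f(3) = 2*(3)^2 - 1*(3) - 1 = 14

14


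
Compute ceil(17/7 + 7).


10


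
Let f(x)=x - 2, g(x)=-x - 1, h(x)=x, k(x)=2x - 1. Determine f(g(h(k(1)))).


-4


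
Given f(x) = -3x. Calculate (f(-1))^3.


f(-1) = 3
(3)^3 = 27

27


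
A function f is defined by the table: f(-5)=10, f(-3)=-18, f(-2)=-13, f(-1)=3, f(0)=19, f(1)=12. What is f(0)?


19


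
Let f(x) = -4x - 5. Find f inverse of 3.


Solve -4x - 5 = 3
x = (3 + 5) / (-4) = -2

-2


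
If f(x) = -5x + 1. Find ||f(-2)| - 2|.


9


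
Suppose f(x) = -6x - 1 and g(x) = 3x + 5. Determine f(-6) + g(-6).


22


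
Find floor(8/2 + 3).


7


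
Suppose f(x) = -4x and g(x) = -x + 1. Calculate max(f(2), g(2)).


-1


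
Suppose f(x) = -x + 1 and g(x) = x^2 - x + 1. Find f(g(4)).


g(4) = 13
f(13) = -12

-12


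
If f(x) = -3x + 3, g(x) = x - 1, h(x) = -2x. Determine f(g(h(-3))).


-12


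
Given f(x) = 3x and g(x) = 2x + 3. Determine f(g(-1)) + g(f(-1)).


f(g(-1)) = 3
g(f(-1)) = -3
Sum = 0

0


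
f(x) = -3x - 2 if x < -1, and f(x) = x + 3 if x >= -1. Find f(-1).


-1 satisfies x >= -1
f(-1) = 2

2


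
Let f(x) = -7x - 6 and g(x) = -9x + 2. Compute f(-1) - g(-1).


-10


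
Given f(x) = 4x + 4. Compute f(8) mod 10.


f(8) = 36
36 mod 10 = 6

6


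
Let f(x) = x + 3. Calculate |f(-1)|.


2


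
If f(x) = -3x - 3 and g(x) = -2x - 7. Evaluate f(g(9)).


g(9) = -25
f(-25) = 72

72


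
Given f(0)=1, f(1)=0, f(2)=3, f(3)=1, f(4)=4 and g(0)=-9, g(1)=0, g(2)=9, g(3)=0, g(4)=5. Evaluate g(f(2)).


f(2) = 3
g(3) = 0

0


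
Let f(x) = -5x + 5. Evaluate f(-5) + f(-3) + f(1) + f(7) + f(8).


f(-5) = 30
f(-3) = 20
f(1) = 0
f(7) = -30
f(8) = -35
Sum = -15

-15


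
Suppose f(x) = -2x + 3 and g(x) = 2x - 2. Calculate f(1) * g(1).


f(1) = 1
g(1) = 0
Product = 0

0


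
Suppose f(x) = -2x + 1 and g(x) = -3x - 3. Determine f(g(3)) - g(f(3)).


f(g(3)) = 25
g(f(3)) = 12
Difference = 13

13


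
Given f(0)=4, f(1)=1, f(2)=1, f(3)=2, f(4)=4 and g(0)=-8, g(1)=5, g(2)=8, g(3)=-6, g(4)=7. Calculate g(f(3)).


f(3) = 2
g(2) = 8

8


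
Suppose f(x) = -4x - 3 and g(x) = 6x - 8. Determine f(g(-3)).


101


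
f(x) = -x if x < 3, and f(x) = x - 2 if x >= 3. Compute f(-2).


2


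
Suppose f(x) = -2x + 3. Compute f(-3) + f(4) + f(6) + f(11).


f(-3) = 9
f(4) = -5
f(6) = -9
f(11) = -19
Sum = -24

-24


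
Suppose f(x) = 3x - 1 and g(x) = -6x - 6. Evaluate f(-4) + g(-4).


5


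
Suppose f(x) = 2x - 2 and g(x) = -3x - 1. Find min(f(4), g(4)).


f(4) = 6
g(4) = -13
min = -13

-13


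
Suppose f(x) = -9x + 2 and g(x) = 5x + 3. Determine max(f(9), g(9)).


f(9) = -79
g(9) = 48
max = 48

48


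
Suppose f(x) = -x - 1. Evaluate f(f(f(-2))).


f(-2) = 1
f(1) = -2
f(-2) = 1

1


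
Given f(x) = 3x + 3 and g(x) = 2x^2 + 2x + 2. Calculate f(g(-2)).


21


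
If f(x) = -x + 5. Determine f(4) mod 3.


f(4) = 1
1 mod 3 = 1

1


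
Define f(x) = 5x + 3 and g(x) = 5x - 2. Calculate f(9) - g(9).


f(9) = 48
g(9) = 43
Difference = 5

5


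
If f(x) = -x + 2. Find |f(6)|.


f(6) = -4
|-4| = 4

4


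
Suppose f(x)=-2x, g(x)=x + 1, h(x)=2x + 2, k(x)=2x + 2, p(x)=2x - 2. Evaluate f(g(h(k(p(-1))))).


p(-1) = -4
k(-4) = -6
h(-6) = -10
g(-10) = -9
f(-9) = 18

18


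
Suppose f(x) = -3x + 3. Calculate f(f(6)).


f(6) = -15
f(-15) = 48

48


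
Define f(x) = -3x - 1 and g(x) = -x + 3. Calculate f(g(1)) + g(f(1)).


0


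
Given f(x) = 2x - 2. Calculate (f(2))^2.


f(2) = 2
(2)^2 = 4

4


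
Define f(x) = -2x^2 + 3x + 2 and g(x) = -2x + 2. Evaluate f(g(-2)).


-52


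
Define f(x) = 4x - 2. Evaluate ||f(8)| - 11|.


f(8) = 30
|30| = 30
|30 - 11| = 19

19


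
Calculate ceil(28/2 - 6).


28/2 = 14
14 - 6 = 8
ceil(8) = 8

8


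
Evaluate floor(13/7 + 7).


13/7 = 1.8571
1.8571 + 7 = 8.8571
floor(8.8571) = 8

8


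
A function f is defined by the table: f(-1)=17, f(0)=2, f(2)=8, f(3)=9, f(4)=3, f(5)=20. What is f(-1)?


Reading from the table at x = -1

17


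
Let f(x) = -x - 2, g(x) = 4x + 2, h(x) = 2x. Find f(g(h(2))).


h(2) = 4
g(4) = 18
f(18) = -20

-20


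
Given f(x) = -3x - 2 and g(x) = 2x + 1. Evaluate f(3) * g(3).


f(3) = -11
g(3) = 7
Product = -77

-77


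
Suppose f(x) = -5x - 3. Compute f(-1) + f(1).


f(-1) = 2
f(1) = -8
Sum = -6

-6


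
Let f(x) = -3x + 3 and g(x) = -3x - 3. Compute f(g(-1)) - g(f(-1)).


f(g(-1)) = 3
g(f(-1)) = -21
Difference = 24

24


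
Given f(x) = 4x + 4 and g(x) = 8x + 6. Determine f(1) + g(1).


f(1) = 8
g(1) = 14
Sum = 22

22


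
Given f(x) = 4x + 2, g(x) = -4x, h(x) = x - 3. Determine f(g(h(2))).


18


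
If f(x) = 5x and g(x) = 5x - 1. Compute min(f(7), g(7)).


f(7) = 35
g(7) = 34
min = 34

34


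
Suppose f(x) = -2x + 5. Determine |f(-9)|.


23


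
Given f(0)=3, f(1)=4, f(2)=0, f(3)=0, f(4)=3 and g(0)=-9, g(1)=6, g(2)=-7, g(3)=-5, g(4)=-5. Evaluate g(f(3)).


f(3) = 0
g(0) = -9

-9


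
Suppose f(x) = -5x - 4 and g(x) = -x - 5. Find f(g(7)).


g(7) = -12
f(-12) = 56

56


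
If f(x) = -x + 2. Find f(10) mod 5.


2


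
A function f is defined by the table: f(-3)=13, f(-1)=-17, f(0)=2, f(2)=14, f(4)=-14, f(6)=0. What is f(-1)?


Reading from the table at x = -1

-17


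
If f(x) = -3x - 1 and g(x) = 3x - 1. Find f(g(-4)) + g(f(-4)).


f(g(-4)) = 38
g(f(-4)) = 32
Sum = 70

70


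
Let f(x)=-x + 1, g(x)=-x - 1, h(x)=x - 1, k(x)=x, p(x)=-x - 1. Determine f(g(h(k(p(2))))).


p(2) = -3
k(-3) = -3
h(-3) = -4
g(-4) = 3
f(3) = -2

-2


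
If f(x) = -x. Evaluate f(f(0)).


0


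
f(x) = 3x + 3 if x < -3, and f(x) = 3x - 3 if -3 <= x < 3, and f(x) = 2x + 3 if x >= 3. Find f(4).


4 satisfies x >= 3
f(4) = 11

11


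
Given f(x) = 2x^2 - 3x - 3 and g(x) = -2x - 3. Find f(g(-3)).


g(-3) = 3
f(3) = 2*(3)^2 - 3*(3) - 3 = 6

6


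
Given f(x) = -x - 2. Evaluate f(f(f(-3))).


f(-3) = 1
f(1) = -3
f(-3) = 1

1


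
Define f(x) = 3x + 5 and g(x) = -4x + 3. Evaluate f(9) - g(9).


65


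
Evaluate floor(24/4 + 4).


24/4 = 6
6 + 4 = 10
floor(10) = 10

10


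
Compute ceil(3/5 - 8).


-7


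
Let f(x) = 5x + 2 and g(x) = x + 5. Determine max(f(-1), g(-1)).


f(-1) = -3
g(-1) = 4
max = 4

4


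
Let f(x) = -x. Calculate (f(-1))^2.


f(-1) = 1
(1)^2 = 1

1


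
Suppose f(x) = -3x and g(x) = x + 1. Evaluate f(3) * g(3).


f(3) = -9
g(3) = 4
Product = -36

-36


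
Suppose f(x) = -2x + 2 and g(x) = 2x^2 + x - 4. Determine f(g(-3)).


-20


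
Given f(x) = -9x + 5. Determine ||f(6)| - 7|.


f(6) = -49
|-49| = 49
|49 - 7| = 42

42


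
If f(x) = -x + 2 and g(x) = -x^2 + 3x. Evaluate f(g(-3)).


g(-3) = -18
f(-18) = 20

20


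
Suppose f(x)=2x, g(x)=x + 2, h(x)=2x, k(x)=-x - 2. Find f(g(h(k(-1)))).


k(-1) = -1
h(-1) = -2
g(-2) = 0
f(0) = 0

0


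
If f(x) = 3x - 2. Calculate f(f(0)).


f(0) = -2
f(-2) = -8

-8


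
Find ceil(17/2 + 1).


17/2 = 8.5
8.5 + 1 = 9.5
ceil(9.5) = 10

10


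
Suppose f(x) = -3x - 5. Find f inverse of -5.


Solve -3x - 5 = -5
x = (-5 + 5) / (-3) = 0

0


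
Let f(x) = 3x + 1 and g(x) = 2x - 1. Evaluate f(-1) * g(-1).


f(-1) = -2
g(-1) = -3
Product = 6

6


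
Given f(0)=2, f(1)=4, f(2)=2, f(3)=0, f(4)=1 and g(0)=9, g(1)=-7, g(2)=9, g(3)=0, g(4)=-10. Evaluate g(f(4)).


f(4) = 1
g(1) = -7

-7


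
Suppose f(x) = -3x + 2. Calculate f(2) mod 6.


f(2) = -4
-4 mod 6 = 2

2


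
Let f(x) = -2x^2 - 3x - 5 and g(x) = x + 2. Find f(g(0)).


-19


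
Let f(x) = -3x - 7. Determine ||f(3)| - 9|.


f(3) = -16
|-16| = 16
|16 - 9| = 7

7


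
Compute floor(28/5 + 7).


28/5 = 5.6
5.6 + 7 = 12.6
floor(12.6) = 12

12


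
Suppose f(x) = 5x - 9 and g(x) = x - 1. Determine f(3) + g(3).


f(3) = 6
g(3) = 2
Sum = 8

8


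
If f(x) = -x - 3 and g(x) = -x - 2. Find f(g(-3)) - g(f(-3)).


f(g(-3)) = -4
g(f(-3)) = -2
Difference = -2

-2


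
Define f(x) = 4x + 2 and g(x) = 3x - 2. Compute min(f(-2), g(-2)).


f(-2) = -6
g(-2) = -8
min = -8

-8


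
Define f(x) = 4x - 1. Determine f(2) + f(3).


f(2) = 7
f(3) = 11
Sum = 18

18


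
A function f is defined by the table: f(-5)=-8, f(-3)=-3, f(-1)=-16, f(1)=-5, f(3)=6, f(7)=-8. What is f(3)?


Reading from the table at x = 3

6


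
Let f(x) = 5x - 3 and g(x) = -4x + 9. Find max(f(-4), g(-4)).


25


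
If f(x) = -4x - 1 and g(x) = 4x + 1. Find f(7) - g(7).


f(7) = -29
g(7) = 29
Difference = -58

-58


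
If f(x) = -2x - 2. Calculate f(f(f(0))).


f(0) = -2
f(-2) = 2
f(2) = -6

-6


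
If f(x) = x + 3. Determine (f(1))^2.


f(1) = 4
(4)^2 = 16

16


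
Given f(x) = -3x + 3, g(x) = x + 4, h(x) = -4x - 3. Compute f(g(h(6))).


h(6) = -27
g(-27) = -23
f(-23) = 72

72


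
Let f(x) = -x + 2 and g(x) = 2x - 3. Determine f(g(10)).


g(10) = 17
f(17) = -15

-15


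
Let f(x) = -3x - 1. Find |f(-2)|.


f(-2) = 5
|5| = 5

5


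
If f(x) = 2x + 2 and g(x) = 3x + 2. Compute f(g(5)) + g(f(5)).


f(g(5)) = 36
g(f(5)) = 38
Sum = 74

74


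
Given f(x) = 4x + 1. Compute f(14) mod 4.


1


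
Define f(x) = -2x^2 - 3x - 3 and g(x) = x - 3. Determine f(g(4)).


g(4) = 1
f(1) = (-2)*(1)^2 - 3*(1) - 3 = -8

-8


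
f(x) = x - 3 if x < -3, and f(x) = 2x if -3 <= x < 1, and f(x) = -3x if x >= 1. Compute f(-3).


-3 satisfies -3 <= x < 1
f(-3) = -6

-6


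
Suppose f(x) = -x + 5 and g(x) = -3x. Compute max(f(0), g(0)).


f(0) = 5
g(0) = 0
max = 5

5


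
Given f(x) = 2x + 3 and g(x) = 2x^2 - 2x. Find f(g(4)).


g(4) = 24
f(24) = 51

51


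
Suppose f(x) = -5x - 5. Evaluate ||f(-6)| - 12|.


f(-6) = 25
|25| = 25
|25 - 12| = 13

13


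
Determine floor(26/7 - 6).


26/7 = 3.7143
3.7143 - 6 = -2.2857
floor(-2.2857) = -3

-3


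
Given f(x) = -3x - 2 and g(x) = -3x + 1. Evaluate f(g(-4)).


g(-4) = 13
f(13) = -41

-41


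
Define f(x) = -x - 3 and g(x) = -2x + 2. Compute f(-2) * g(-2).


f(-2) = -1
g(-2) = 6
Product = -6

-6


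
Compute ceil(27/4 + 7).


14


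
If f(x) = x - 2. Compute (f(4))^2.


f(4) = 2
(2)^2 = 4

4


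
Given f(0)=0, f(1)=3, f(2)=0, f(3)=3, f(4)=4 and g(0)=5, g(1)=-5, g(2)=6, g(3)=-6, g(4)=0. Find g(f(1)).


f(1) = 3
g(3) = -6

-6


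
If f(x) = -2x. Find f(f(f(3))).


f(3) = -6
f(-6) = 12
f(12) = -24

-24


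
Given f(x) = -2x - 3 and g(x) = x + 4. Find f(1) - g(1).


-10


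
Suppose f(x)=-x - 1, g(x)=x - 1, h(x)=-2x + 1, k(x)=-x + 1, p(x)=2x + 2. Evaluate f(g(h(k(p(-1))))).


p(-1) = 0
k(0) = 1
h(1) = -1
g(-1) = -2
f(-2) = 1

1


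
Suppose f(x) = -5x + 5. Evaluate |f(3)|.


f(3) = -10
|-10| = 10

10


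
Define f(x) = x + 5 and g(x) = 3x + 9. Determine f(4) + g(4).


30


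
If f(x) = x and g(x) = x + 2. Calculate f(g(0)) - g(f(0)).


f(g(0)) = 2
g(f(0)) = 2
Difference = 0

0


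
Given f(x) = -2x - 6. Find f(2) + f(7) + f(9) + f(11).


f(2) = -10
f(7) = -20
f(9) = -24
f(11) = -28
Sum = -82

-82


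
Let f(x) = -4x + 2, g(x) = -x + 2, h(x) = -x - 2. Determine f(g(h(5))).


h(5) = -7
g(-7) = 9
f(9) = -34

-34


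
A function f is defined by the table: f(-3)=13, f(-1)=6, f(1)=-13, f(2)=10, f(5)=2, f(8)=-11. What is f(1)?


Reading from the table at x = 1

-13


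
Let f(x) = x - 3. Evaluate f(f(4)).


-2


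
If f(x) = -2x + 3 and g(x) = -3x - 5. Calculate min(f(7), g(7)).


f(7) = -11
g(7) = -26
min = -26

-26


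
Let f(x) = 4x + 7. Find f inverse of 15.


2


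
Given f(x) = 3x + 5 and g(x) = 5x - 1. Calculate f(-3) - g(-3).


f(-3) = -4
g(-3) = -16
Difference = 12

12


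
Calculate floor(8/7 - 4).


8/7 = 1.1429
1.1429 - 4 = -2.8571
floor(-2.8571) = -3

-3


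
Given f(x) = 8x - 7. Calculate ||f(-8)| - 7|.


f(-8) = -71
|-71| = 71
|71 - 7| = 64

64


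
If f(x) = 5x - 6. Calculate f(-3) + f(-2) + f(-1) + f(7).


f(-3) = -21
f(-2) = -16
f(-1) = -11
f(7) = 29
Sum = -19

-19


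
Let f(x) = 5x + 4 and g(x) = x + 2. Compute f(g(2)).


g(2) = 4
f(4) = 24

24


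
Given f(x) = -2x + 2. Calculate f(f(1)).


f(1) = 0
f(0) = 2

2


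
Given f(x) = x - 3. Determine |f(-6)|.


f(-6) = -9
|-9| = 9

9


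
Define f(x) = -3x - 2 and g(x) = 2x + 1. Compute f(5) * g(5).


f(5) = -17
g(5) = 11
Product = -187

-187


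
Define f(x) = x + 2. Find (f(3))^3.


f(3) = 5
(5)^3 = 125

125


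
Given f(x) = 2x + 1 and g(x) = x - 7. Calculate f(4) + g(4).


f(4) = 9
g(4) = -3
Sum = 6

6


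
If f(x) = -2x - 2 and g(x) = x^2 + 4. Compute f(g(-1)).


g(-1) = 5
f(5) = -12

-12


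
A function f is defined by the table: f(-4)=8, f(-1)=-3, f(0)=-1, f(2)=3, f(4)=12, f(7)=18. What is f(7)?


Reading from the table at x = 7

18


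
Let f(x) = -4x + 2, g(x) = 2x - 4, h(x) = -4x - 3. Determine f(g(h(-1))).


h(-1) = 1
g(1) = -2
f(-2) = 10

10


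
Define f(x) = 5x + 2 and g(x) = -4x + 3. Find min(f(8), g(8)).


f(8) = 42
g(8) = -29
min = -29

-29


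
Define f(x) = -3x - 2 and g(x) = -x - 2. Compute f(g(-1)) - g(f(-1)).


f(g(-1)) = 1
g(f(-1)) = -3
Difference = 4

4


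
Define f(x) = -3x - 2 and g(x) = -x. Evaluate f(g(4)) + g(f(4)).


f(g(4)) = 10
g(f(4)) = 14
Sum = 24

24


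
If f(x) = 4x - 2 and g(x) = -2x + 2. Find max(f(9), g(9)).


f(9) = 34
g(9) = -16
max = 34

34


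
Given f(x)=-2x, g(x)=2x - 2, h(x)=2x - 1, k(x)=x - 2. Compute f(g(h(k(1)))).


k(1) = -1
h(-1) = -3
g(-3) = -8
f(-8) = 16

16


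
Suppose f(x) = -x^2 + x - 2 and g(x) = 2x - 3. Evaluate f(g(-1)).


g(-1) = -5
f(-5) = (-1)*(-5)^2 + 1*(-5) - 2 = -32

-32


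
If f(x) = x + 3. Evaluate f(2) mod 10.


f(2) = 5
5 mod 10 = 5

5


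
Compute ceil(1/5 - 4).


1/5 = 0.2
0.2 - 4 = -3.8
ceil(-3.8) = -3

-3


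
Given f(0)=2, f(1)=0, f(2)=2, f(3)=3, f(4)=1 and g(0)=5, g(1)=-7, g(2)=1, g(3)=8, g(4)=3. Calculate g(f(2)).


f(2) = 2
g(2) = 1

1


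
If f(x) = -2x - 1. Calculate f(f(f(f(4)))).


69


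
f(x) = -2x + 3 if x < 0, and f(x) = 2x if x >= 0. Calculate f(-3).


-3 satisfies x < 0
f(-3) = 9

9


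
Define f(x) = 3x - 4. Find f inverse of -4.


0


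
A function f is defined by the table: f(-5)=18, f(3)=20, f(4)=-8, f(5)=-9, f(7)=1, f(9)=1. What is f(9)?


1


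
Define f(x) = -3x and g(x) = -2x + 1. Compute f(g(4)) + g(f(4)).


f(g(4)) = 21
g(f(4)) = 25
Sum = 46

46


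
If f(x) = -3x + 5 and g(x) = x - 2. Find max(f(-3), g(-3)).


f(-3) = 14
g(-3) = -5
max = 14

14


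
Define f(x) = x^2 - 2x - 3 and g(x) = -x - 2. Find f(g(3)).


g(3) = -5
f(-5) = 1*(-5)^2 - 2*(-5) - 3 = 32

32


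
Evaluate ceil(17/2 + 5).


14


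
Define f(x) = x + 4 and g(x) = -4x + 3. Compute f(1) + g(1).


f(1) = 5
g(1) = -1
Sum = 4

4


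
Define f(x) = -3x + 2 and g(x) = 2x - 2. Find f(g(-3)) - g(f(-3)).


6


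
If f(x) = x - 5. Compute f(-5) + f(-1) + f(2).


f(-5) = -10
f(-1) = -6
f(2) = -3
Sum = -19

-19


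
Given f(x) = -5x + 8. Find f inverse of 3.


Solve -5x + 8 = 3
x = (3 - 8) / (-5) = 1

1


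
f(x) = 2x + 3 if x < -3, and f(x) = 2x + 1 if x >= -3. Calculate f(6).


6 satisfies x >= -3
f(6) = 13

13


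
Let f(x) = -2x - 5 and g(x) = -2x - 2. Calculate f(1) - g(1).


f(1) = -7
g(1) = -4
Difference = -3

-3


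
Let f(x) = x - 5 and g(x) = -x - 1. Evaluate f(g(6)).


g(6) = -7
f(-7) = -12

-12


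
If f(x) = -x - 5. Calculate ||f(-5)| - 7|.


f(-5) = 0
|0| = 0
|0 - 7| = 7

7


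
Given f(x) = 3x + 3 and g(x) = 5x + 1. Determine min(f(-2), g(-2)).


f(-2) = -3
g(-2) = -9
min = -9

-9


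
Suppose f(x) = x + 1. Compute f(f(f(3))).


f(3) = 4
f(4) = 5
f(5) = 6

6


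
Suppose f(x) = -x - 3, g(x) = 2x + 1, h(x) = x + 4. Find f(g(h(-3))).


h(-3) = 1
g(1) = 3
f(3) = -6

-6


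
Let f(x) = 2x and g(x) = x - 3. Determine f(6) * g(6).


f(6) = 12
g(6) = 3
Product = 36

36


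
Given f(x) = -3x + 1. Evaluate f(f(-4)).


-38


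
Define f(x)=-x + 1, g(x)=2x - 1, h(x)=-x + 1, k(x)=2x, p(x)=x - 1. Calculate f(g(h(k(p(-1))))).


p(-1) = -2
k(-2) = -4
h(-4) = 5
g(5) = 9
f(9) = -8

-8


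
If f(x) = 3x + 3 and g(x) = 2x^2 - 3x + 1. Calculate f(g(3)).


g(3) = 10
f(10) = 33

33


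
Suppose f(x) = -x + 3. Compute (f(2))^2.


f(2) = 1
(1)^2 = 1

1


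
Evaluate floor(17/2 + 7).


17/2 = 8.5
8.5 + 7 = 15.5
floor(15.5) = 15

15


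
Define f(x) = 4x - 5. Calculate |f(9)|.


f(9) = 31
|31| = 31

31


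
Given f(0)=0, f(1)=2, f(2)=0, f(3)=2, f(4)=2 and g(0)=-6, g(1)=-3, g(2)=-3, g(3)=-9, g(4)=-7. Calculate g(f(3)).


f(3) = 2
g(2) = -3

-3


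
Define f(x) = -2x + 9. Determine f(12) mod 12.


f(12) = -15
-15 mod 12 = 9

9


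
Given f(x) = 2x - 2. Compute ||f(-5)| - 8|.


4


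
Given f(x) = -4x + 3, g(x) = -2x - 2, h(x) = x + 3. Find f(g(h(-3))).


h(-3) = 0
g(0) = -2
f(-2) = 11

11


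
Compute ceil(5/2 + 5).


5/2 = 2.5
2.5 + 5 = 7.5
ceil(7.5) = 8

8


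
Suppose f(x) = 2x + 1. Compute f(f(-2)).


f(-2) = -3
f(-3) = -5

-5


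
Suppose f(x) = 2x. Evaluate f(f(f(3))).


f(3) = 6
f(6) = 12
f(12) = 24

24


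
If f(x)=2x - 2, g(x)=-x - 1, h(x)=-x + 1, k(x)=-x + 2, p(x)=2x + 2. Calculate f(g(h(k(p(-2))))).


2


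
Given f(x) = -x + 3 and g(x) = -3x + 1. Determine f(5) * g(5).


f(5) = -2
g(5) = -14
Product = 28

28


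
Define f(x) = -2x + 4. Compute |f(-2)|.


f(-2) = 8
|8| = 8

8


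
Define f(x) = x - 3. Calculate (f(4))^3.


f(4) = 1
(1)^3 = 1

1


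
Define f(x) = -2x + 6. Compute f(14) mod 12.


f(14) = -22
-22 mod 12 = 2

2


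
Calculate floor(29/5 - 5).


29/5 = 5.8
5.8 - 5 = 0.8
floor(0.8) = 0

0


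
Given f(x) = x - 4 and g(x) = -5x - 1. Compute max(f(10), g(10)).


f(10) = 6
g(10) = -51
max = 6

6


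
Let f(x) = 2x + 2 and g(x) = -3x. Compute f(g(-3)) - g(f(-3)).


f(g(-3)) = 20
g(f(-3)) = 12
Difference = 8

8


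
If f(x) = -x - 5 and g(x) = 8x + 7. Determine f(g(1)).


g(1) = 15
f(15) = -20

-20


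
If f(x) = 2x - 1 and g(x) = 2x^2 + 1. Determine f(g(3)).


g(3) = 19
f(19) = 37

37


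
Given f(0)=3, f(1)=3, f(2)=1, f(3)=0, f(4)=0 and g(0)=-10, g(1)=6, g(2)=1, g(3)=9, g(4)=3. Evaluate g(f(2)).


f(2) = 1
g(1) = 6

6


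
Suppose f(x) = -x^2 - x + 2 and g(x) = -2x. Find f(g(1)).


0


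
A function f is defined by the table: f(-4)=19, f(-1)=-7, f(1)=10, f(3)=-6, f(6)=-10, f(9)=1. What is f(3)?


Reading from the table at x = 3

-6


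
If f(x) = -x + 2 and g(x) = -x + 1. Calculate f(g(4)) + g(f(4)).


f(g(4)) = 5
g(f(4)) = 3
Sum = 8

8


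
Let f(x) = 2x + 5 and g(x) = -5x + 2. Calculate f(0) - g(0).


3


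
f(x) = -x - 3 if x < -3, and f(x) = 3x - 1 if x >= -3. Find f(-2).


-2 satisfies x >= -3
f(-2) = -7

-7


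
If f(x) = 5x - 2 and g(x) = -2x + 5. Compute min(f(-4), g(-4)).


f(-4) = -22
g(-4) = 13
min = -22

-22


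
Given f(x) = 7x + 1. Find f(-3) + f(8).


37


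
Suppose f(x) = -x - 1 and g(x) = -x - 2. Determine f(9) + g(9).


f(9) = -10
g(9) = -11
Sum = -21

-21


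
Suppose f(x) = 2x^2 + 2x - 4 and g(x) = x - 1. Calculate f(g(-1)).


g(-1) = -2
f(-2) = 2*(-2)^2 + 2*(-2) - 4 = 0

0


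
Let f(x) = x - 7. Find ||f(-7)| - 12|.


f(-7) = -14
|-14| = 14
|14 - 12| = 2

2


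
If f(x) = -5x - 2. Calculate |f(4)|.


f(4) = -22
|-22| = 22

22


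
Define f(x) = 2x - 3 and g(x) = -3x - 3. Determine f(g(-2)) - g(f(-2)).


f(g(-2)) = 3
g(f(-2)) = 18
Difference = -15

-15


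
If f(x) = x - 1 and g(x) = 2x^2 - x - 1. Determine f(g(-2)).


g(-2) = 9
f(9) = 8

8


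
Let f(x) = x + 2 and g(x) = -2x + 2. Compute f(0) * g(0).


f(0) = 2
g(0) = 2
Product = 4

4


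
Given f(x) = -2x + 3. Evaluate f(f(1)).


f(1) = 1
f(1) = 1

1


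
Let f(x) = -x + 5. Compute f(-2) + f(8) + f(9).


f(-2) = 7
f(8) = -3
f(9) = -4
Sum = 0

0


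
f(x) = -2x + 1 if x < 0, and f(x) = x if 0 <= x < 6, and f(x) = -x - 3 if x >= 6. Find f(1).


1 satisfies 0 <= x < 6
f(1) = 1

1


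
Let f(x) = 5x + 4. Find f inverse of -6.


Solve 5x + 4 = -6
x = (-6 - 4) / 5 = -2

-2


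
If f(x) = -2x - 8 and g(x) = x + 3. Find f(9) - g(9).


-38


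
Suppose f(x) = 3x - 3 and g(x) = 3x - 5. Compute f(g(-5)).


g(-5) = -20
f(-20) = -63

-63


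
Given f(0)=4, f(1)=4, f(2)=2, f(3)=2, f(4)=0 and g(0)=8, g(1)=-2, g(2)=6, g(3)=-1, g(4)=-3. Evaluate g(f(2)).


f(2) = 2
g(2) = 6

6


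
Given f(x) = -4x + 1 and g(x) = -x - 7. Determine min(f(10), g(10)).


f(10) = -39
g(10) = -17
min = -39

-39


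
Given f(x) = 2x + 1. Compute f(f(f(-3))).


f(-3) = -5
f(-5) = -9
f(-9) = -17

-17


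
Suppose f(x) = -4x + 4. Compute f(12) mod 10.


f(12) = -44
-44 mod 10 = 6

6


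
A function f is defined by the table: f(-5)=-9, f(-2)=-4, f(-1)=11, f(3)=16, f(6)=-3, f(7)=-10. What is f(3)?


Reading from the table at x = 3

16


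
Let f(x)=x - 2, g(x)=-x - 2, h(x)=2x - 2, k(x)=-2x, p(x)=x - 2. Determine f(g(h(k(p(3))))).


p(3) = 1
k(1) = -2
h(-2) = -6
g(-6) = 4
f(4) = 2

2


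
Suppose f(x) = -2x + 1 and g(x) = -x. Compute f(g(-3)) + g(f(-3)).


f(g(-3)) = -5
g(f(-3)) = -7
Sum = -12

-12


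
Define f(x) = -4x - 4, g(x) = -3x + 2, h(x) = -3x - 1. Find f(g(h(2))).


h(2) = -7
g(-7) = 23
f(23) = -96

-96


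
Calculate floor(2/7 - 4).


-4


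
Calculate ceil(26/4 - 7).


26/4 = 6.5
6.5 - 7 = -0.5
ceil(-0.5) = 0

0


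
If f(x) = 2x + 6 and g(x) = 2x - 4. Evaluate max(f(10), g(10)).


f(10) = 26
g(10) = 16
max = 26

26


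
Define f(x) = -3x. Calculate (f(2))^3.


-216


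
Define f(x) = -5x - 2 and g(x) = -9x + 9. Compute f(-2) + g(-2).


f(-2) = 8
g(-2) = 27
Sum = 35

35


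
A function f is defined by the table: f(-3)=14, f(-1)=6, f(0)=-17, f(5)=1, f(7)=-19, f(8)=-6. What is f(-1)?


Reading from the table at x = -1

6


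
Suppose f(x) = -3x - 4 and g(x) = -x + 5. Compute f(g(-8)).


g(-8) = 13
f(13) = -43

-43


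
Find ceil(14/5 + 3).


14/5 = 2.8
2.8 + 3 = 5.8
ceil(5.8) = 6

6


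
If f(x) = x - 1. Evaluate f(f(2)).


f(2) = 1
f(1) = 0

0


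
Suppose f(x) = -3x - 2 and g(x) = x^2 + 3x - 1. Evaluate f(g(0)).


g(0) = -1
f(-1) = 1

1


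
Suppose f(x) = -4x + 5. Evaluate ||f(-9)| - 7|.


f(-9) = 41
|41| = 41
|41 - 7| = 34

34


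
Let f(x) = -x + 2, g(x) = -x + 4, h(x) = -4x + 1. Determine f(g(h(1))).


h(1) = -3
g(-3) = 7
f(7) = -5

-5


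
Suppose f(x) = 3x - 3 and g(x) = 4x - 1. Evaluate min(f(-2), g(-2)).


f(-2) = -9
g(-2) = -9
min = -9

-9


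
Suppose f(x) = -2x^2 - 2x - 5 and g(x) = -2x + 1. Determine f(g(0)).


g(0) = 1
f(1) = (-2)*(1)^2 - 2*(1) - 5 = -9

-9


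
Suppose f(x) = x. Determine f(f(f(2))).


f(2) = 2
f(2) = 2
f(2) = 2

2


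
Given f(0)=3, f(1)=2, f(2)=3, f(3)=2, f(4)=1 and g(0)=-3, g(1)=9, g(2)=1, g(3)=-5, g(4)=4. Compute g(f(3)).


f(3) = 2
g(2) = 1

1


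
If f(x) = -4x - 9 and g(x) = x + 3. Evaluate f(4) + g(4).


f(4) = -25
g(4) = 7
Sum = -18

-18


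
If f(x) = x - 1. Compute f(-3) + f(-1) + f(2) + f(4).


-2


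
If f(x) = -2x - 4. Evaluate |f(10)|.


f(10) = -24
|-24| = 24

24


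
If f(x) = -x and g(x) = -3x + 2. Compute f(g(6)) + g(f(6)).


36


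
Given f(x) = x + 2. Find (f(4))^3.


f(4) = 6
(6)^3 = 216

216


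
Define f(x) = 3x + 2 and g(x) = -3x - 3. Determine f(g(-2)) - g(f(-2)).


f(g(-2)) = 11
g(f(-2)) = 9
Difference = 2

2


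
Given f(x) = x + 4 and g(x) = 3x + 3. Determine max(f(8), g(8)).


27


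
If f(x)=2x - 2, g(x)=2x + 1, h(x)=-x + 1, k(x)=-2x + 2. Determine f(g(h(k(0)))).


k(0) = 2
h(2) = -1
g(-1) = -1
f(-1) = -4

-4


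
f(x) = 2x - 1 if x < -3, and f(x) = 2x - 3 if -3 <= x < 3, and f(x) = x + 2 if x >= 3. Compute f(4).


4 satisfies x >= 3
f(4) = 6

6


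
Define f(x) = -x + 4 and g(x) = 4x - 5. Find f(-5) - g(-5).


f(-5) = 9
g(-5) = -25
Difference = 34

34


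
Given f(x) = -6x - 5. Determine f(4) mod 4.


f(4) = -29
-29 mod 4 = 3

3


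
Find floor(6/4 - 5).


6/4 = 1.5
1.5 - 5 = -3.5
floor(-3.5) = -4

-4


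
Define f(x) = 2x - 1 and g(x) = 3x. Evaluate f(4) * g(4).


f(4) = 7
g(4) = 12
Product = 84

84


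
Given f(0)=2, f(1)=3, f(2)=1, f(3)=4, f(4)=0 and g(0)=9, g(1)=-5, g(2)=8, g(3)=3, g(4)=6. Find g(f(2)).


-5


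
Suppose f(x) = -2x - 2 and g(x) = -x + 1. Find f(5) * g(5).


48


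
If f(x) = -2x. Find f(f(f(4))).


f(4) = -8
f(-8) = 16
f(16) = -32

-32


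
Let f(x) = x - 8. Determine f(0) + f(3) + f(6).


f(0) = -8
f(3) = -5
f(6) = -2
Sum = -15

-15
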